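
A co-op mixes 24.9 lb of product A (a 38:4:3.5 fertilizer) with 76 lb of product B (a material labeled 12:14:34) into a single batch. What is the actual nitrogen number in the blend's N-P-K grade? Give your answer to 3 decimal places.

Total mass = 24.9 + 76 = 100.9 lb.
N mass = 38%×24.9 + 12%×76 = 18.582 lb.
% N = 18.582 / 100.9 = 18.4163%.

18.416% N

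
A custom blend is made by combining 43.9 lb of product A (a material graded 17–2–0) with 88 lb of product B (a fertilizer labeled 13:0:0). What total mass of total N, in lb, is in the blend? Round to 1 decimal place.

18.9 lb N

N mass = 17%×43.9 + 13%×88 = 18.903 lb.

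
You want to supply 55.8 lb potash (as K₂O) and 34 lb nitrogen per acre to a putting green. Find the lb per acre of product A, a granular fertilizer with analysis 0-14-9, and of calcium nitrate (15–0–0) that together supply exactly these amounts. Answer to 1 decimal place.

620.0 lb product A, 226.7 lb calcium nitrate

With a, b = lb per acre of product A and calcium nitrate:
K₂O: 0.09·a + 0·b = 55.8
N: 0·a + 0.15·b = 34
Solving simultaneously: a = 620, b = 226.667.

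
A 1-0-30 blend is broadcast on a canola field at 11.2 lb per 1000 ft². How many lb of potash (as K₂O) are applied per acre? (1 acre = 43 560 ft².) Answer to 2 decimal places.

146.36 lb K₂O per acre

K₂O per 1000 ft² = 11.2 × 30% = 3.36 lb.
Convert to per acre: 3.36 × 43.56 = 146.362 lb.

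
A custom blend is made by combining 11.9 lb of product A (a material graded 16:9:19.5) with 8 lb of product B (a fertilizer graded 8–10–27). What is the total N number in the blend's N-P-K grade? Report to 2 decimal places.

12.78% N

Total mass = 11.9 + 8 = 19.9 lb.
N mass = 16%×11.9 + 8%×8 = 2.544 lb.
% N = 2.544 / 19.9 = 12.7839%.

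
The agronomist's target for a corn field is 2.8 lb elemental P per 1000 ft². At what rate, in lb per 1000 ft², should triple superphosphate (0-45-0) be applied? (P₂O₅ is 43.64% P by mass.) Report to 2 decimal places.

As P₂O₅: 2.8 / 0.4364 = 6.41613 lb per 1000 ft².
Product per 1000 ft² = 6.41613 / 45% = 14.2581 lb.

14.26 lb of product per thousand sq ft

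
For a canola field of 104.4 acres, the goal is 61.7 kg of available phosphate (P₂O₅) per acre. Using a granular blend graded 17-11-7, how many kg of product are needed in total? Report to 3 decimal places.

Product per acre = 61.7 / 11% = 560.909 kg.
Total product = 560.909 × 104.4 = 58558.9091 kg.

58558.909 kg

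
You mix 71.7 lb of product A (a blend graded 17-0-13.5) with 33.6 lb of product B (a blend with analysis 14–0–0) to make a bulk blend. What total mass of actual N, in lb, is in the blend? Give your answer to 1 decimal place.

N mass = 17%×71.7 + 14%×33.6 = 16.893 lb.

16.9 lb N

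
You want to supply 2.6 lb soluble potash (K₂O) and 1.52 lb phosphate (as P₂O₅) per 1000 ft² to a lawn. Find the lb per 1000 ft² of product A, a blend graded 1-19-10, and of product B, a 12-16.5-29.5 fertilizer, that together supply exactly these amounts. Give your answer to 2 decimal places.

With a, b = lb per 1000 ft² of product A and product B:
K₂O: 0.1·a + 0.295·b = 2.6
P₂O₅: 0.19·a + 0.165·b = 1.52
Solving simultaneously: a = 0.490518, b = 8.64728.

0.49 lb product A, 8.65 lb product B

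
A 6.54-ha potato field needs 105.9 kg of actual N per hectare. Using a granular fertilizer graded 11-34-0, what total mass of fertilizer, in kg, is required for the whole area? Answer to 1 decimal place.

Product per hectare = 105.9 / 11% = 962.727 kg.
Total product = 962.727 × 6.54 = 6296.24 kg.

6296.2 kg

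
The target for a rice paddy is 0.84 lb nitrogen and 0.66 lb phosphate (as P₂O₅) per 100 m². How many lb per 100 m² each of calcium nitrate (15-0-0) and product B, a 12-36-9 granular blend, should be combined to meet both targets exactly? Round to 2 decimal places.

4.13 lb calcium nitrate, 1.83 lb product B

Per-100 m² balance (a = calcium nitrate, b = product B):
N: 0.15·a + 0.12·b = 0.84
P₂O₅: 0·a + 0.36·b = 0.66
Solving simultaneously: a = 4.13333, b = 1.83333.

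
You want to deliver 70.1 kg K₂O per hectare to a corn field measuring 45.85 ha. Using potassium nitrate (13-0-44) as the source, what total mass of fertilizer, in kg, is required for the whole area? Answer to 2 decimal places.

Product per hectare = 70.1 / 44% = 159.318 kg.
Total product = 159.318 × 45.85 = 7304.739 kg.

7304.74 kg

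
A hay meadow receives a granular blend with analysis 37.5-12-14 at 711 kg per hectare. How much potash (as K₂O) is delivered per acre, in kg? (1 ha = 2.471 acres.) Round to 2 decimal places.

K₂O per hectare = 711 × 14% = 99.54 kg.
Convert to per acre: 99.54 × 0.404694 = 40.2833 kg.

40.28 kg K₂O per acre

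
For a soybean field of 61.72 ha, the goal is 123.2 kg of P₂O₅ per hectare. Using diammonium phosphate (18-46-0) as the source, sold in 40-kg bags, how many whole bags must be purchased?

Product per hectare = 123.2 / 46% = 267.826 kg.
Total product = 267.826 × 61.72 = 16530.2 kg.
Bags = ⌈16530.2 / 40⌉ = 414.

414 bags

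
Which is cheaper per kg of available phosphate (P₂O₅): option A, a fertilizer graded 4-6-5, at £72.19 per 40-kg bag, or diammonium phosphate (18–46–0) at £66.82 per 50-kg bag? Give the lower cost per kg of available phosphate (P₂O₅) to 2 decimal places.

option A: P₂O₅ per bag = 40 × 6% = 2.4 kg; cost = 72.19 / 2.4 = £30.0792/kg P₂O₅.
diammonium phosphate: P₂O₅ per bag = 50 × 46% = 23 kg; cost = 66.82 / 23 = £2.9052/kg P₂O₅.
diammonium phosphate is cheaper.

£2.91 per kg P₂O₅ (diammonium phosphate)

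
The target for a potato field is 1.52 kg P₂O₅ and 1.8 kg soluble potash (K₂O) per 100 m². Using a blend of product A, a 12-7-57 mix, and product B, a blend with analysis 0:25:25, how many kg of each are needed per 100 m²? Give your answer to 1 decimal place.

0.6 kg product A, 5.9 kg product B

Per-100 m² balance (a = product A, b = product B):
P₂O₅: 0.07·a + 0.25·b = 1.52
K₂O: 0.57·a + 0.25·b = 1.8
From row1: a = (1.52 − 0.25·b) / 0.07.
Into row2: 0.57·(1.52 − 0.25·b)/0.07 + 0.25·b = 1.8 → b = 5.9232, a = 0.56.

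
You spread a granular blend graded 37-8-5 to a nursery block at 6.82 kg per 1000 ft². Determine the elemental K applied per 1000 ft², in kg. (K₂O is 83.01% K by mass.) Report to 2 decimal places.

K₂O per 1000 ft² = 6.82 × 5% = 0.341 kg.
Elemental K = 0.341 × 0.8301 = 0.283064 kg per 1000 ft².

0.28 kg K per thousand sq ft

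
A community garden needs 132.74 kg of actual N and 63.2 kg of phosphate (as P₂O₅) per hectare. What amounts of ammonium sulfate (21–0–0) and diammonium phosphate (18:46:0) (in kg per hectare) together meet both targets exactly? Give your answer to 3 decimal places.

Let a = kg of ammonium sulfate, b = kg of diammonium phosphate (per hectare).
N: 0.21·a + 0.18·b = 132.74
P₂O₅: 0·a + 0.46·b = 63.2
Solving simultaneously: a = 514.3313, b = 137.3913.

514.331 kg ammonium sulfate, 137.391 kg diammonium phosphate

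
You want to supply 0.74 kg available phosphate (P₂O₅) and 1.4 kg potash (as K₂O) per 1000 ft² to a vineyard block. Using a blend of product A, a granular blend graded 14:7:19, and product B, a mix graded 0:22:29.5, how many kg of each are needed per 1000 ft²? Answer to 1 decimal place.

4.2 kg product A, 2.0 kg product B

Let a = kg of product A, b = kg of product B (per 1000 ft²).
P₂O₅: 0.07·a + 0.22·b = 0.74
K₂O: 0.19·a + 0.295·b = 1.4
Eliminate b: (row1) − 0.22/0.295·(row2) → -0.0716949·a = -0.304068, so a = 4.24113.
Then b = (1.4 − 0.19·4.24113) / 0.295 = 2.01418.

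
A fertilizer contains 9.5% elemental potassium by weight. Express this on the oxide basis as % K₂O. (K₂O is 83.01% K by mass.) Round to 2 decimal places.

%K₂O = 9.5 / 0.8301 = 11.4444%.

11.44% K₂O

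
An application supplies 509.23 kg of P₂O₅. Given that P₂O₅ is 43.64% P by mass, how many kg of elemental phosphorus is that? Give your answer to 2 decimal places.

222.23 kg P

P = 509.23 × 0.4364 = 222.228 kg.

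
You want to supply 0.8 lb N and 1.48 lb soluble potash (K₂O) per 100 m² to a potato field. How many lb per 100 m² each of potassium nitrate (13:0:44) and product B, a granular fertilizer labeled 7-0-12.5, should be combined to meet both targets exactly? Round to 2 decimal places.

Let a = lb of potassium nitrate, b = lb of product B (per 100 m²).
N: 0.13·a + 0.07·b = 0.8
K₂O: 0.44·a + 0.125·b = 1.48
Solving simultaneously: a = 0.247423, b = 10.9691.

0.25 lb potassium nitrate, 10.97 lb product B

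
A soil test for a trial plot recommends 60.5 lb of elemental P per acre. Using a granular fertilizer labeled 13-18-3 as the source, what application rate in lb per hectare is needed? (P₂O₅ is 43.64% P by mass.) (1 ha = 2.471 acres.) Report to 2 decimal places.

As P₂O₅: 60.5 / 0.4364 = 138.634 lb per acre.
Product per acre = 138.634 / 18% = 770.19 lb.
Convert to per hectare: 770.19 × 2.471 = 1903.141 lb.

1903.14 lb of product per hectare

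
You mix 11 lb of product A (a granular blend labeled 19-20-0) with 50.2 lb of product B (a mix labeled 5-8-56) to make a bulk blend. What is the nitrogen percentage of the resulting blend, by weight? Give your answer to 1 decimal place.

Total mass = 11 + 50.2 = 61.2 lb.
N mass = 19%×11 + 5%×50.2 = 4.6 lb.
% N = 4.6 / 61.2 = 7.51634%.

7.5% N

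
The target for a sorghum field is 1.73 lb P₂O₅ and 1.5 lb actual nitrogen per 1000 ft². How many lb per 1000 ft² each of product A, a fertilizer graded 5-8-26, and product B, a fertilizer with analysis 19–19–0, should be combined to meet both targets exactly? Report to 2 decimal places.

7.67 lb product A, 5.88 lb product B

Per-1000 ft² balance (a = product A, b = product B):
P₂O₅: 0.08·a + 0.19·b = 1.73
N: 0.05·a + 0.19·b = 1.5
Eliminate a: (row1) − 0.08/0.05·(row2) → -0.114·b = -0.67, so b = 5.87719.
Back-substitute: a = (1.73 − 0.19·5.87719) / 0.08 = 7.66667.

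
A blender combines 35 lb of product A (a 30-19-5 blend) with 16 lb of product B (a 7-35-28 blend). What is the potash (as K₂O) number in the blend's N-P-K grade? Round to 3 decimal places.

12.216% K₂O

Total mass = 35 + 16 = 51 lb.
K₂O mass = 5%×35 + 28%×16 = 6.23 lb.
% K₂O = 6.23 / 51 = 12.2157%.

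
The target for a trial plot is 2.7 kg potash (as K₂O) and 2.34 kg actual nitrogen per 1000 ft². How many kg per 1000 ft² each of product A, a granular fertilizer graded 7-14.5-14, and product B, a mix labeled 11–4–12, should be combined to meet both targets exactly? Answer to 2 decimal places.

With a, b = kg per 1000 ft² of product A and product B:
K₂O: 0.14·a + 0.12·b = 2.7
N: 0.07·a + 0.11·b = 2.34
From row1: a = (2.7 − 0.12·b) / 0.14.
Into row2: 0.07·(2.7 − 0.12·b)/0.14 + 0.11·b = 2.34 → b = 19.8, a = 2.31429.

2.31 kg product A, 19.80 kg product B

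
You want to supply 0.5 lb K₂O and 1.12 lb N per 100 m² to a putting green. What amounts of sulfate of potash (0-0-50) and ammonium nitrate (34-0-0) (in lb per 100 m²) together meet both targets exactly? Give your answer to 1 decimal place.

Per-100 m² balance (a = sulfate of potash, b = ammonium nitrate):
K₂O: 0.5·a + 0·b = 0.5
N: 0·a + 0.34·b = 1.12
Solving simultaneously: a = 1, b = 3.29412.

1.0 lb sulfate of potash, 3.3 lb ammonium nitrate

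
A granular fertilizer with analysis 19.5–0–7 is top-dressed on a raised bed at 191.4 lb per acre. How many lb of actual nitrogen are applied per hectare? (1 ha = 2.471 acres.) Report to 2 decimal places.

nitrogen per acre = 191.4 × 19.5% = 37.323 lb.
Convert to per hectare: 37.323 × 2.471 = 92.2251 lb.

92.23 lb N per hectare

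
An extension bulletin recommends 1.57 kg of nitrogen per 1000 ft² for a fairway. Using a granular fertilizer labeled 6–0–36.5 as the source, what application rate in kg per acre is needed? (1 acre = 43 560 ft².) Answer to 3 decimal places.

Product per 1000 ft² = 1.57 / 6% = 26.1667 kg.
Convert to per acre: 26.1667 × 43.56 = 1139.82 kg.

1139.820 kg of product per acre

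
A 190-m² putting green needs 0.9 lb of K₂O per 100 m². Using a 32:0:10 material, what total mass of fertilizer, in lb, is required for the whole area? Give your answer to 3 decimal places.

Product per 100 m² = 0.9 / 10% = 9 lb.
Total product = 9 × 190 / 100 = 17.1 lb.

17.100 lb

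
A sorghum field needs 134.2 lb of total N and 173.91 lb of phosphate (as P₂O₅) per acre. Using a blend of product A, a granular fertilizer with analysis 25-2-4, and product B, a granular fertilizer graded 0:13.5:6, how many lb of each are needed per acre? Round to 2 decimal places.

Per-acre balance (a = product A, b = product B):
N: 0.25·a + 0·b = 134.2
P₂O₅: 0.02·a + 0.135·b = 173.91
From row1: a = (134.2 − 0·b) / 0.25.
Into row2: 0.02·(134.2 − 0·b)/0.25 + 0.135·b = 173.91 → b = 1208.696, a = 536.8.

536.80 lb product A, 1208.70 lb product B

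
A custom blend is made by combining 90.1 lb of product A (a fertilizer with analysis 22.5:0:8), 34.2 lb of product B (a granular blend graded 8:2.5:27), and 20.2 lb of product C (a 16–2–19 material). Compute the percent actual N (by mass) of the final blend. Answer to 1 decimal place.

18.2% N

Total mass = 90.1 + 34.2 + 20.2 = 144.5 lb.
N mass = 22.5%×90.1 + 8%×34.2 + 16%×20.2 = 26.2405 lb.
% N = 26.2405 / 144.5 = 18.1595%.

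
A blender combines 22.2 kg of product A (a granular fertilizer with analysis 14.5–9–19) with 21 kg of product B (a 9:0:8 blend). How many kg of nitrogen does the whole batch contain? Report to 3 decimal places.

N mass = 14.5%×22.2 + 9%×21 = 5.109 kg.

5.109 kg N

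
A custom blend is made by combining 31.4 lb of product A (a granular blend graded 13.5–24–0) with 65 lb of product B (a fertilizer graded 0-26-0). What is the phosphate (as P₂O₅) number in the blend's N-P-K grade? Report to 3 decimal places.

Total mass = 31.4 + 65 = 96.4 lb.
P₂O₅ mass = 24%×31.4 + 26%×65 = 24.436 lb.
% P₂O₅ = 24.436 / 96.4 = 25.3485%.

25.349% P₂O₅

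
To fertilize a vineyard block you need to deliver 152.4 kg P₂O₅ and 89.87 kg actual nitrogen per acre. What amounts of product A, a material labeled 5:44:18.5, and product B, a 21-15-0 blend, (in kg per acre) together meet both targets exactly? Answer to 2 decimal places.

Let a = kg of product A, b = kg of product B (per acre).
P₂O₅: 0.44·a + 0.15·b = 152.4
N: 0.05·a + 0.21·b = 89.87
Solving simultaneously: a = 218.1802, b = 376.0047.

218.18 kg product A, 376.00 kg product B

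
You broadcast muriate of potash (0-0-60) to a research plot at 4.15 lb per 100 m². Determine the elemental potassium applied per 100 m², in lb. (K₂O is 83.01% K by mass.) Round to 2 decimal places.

K₂O per 100 m² = 4.15 × 60% = 2.49 lb.
Elemental K = 2.49 × 0.8301 = 2.06695 lb per 100 m².

2.07 lb K per hundred sq m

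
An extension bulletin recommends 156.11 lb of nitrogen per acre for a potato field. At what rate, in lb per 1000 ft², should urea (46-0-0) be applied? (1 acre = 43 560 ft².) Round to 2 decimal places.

7.79 lb of product per thousand sq ft

Product per acre = 156.11 / 46% = 339.37 lb.
Convert to per 1000 ft²: 339.37 × 0.0229568 = 7.79085 lb.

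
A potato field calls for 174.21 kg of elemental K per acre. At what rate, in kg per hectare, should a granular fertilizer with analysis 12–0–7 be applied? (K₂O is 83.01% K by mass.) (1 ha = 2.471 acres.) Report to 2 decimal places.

As K₂O: 174.21 / 0.8301 = 209.866 kg per acre.
Product per acre = 209.866 / 7% = 2998.09 kg.
Convert to per hectare: 2998.09 × 2.471 = 7408.2797 kg.

7408.28 kg of product per hectare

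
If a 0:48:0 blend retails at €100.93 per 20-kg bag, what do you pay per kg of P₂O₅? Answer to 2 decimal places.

€10.51 per kg P₂O₅

P₂O₅ in bag = 20 × 48% = 9.6 kg.
Cost per kg P₂O₅ = €100.93 / 9.6 = €10.5135.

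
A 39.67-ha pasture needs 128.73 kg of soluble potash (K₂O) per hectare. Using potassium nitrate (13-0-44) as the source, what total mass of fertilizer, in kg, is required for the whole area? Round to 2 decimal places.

11606.18 kg

Product per hectare = 128.73 / 44% = 292.568 kg.
Total product = 292.568 × 39.67 = 11606.1798 kg.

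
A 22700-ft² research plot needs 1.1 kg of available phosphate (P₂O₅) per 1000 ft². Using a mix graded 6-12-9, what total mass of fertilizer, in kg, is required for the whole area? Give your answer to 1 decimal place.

208.1 kg

Product per 1000 ft² = 1.1 / 12% = 9.16667 kg.
Total product = 9.16667 × 22700 / 1000 = 208.083 kg.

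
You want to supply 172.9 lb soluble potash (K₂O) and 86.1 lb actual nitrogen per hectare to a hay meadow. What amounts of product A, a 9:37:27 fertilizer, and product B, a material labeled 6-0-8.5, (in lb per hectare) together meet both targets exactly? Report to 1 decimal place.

Let a = lb of product A, b = lb of product B (per hectare).
K₂O: 0.27·a + 0.085·b = 172.9
N: 0.09·a + 0.06·b = 86.1
Solving simultaneously: a = 357.368, b = 898.947.

357.4 lb product A, 898.9 lb product B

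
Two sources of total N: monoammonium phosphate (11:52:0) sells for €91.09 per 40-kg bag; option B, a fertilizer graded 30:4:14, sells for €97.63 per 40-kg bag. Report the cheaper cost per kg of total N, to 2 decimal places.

monoammonium phosphate: N per bag = 40 × 11% = 4.4 kg; cost = 91.09 / 4.4 = €20.7023/kg N.
option B: N per bag = 40 × 30% = 12 kg; cost = 97.63 / 12 = €8.1358/kg N.
option B is cheaper.

€8.14 per kg N (option B)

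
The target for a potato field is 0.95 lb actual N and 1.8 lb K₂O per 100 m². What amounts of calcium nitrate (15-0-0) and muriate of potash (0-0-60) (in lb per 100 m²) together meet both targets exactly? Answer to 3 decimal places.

6.333 lb calcium nitrate, 3.000 lb muriate of potash

Per-100 m² balance (a = calcium nitrate, b = muriate of potash):
N: 0.15·a + 0·b = 0.95
K₂O: 0·a + 0.6·b = 1.8
Solving simultaneously: a = 6.33333, b = 3.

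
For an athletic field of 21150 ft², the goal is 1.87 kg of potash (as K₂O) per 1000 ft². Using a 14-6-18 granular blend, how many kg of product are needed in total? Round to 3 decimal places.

Product per 1000 ft² = 1.87 / 18% = 10.3889 kg.
Total product = 10.3889 × 21150 / 1000 = 219.725 kg.

219.725 kg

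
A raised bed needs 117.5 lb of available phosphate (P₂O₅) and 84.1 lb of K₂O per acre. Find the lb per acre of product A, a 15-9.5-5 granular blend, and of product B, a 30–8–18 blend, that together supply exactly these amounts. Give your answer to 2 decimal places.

1100.92 lb product A, 161.41 lb product B

With a, b = lb per acre of product A and product B:
P₂O₅: 0.095·a + 0.08·b = 117.5
K₂O: 0.05·a + 0.18·b = 84.1
From row1: a = (117.5 − 0.08·b) / 0.095.
Into row2: 0.05·(117.5 − 0.08·b)/0.095 + 0.18·b = 84.1 → b = 161.412, a = 1100.916.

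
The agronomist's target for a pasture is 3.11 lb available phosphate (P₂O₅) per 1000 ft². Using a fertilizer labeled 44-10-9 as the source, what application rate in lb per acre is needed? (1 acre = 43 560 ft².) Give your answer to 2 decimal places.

Product per 1000 ft² = 3.11 / 10% = 31.1 lb.
Convert to per acre: 31.1 × 43.56 = 1354.716 lb.

1354.72 lb of product per acre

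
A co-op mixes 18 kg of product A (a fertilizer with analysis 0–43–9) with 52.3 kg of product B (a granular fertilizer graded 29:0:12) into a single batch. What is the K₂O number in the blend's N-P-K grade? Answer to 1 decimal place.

Total mass = 18 + 52.3 = 70.3 kg.
K₂O mass = 9%×18 + 12%×52.3 = 7.896 kg.
% K₂O = 7.896 / 70.3 = 11.2319%.

11.2% K₂O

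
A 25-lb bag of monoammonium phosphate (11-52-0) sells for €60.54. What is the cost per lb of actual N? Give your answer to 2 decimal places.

N in bag = 25 × 11% = 2.75 lb.
Cost per lb N = €60.54 / 2.75 = €22.0145.

€22.01 per lb N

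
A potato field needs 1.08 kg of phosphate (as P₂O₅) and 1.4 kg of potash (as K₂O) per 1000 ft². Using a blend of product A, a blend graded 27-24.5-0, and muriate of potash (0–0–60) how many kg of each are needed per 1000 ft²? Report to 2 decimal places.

Per-1000 ft² balance (a = product A, b = muriate of potash):
P₂O₅: 0.245·a + 0·b = 1.08
K₂O: 0·a + 0.6·b = 1.4
Solving simultaneously: a = 4.40816, b = 2.33333.

4.41 kg product A, 2.33 kg muriate of potash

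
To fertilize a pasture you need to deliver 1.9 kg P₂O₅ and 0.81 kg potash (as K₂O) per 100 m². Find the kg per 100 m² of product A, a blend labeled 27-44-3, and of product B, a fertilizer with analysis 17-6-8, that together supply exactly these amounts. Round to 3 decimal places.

3.096 kg product A, 8.964 kg product B

Let a = kg of product A, b = kg of product B (per 100 m²).
P₂O₅: 0.44·a + 0.06·b = 1.9
K₂O: 0.03·a + 0.08·b = 0.81
Eliminate b: (row1) − 0.06/0.08·(row2) → 0.4175·a = 1.2925, so a = 3.09581.
Then b = (0.81 − 0.03·3.09581) / 0.08 = 8.96407.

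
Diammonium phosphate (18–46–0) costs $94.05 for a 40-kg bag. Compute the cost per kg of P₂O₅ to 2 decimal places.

$5.11 per kg P₂O₅

P₂O₅ in bag = 40 × 46% = 18.4 kg.
Cost per kg P₂O₅ = $94.05 / 18.4 = $5.1114.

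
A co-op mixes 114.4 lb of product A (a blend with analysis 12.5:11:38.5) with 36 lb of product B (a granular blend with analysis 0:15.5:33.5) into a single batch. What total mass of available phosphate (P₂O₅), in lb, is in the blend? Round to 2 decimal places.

P₂O₅ mass = 11%×114.4 + 15.5%×36 = 18.164 lb.

18.16 lb P₂O₅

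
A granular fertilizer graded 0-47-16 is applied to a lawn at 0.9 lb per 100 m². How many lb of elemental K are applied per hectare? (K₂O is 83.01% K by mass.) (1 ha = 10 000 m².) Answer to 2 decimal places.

K₂O per 100 m² = 0.9 × 16% = 0.144 lb.
Elemental K = 0.144 × 0.8301 = 0.119534 lb per 100 m².
Convert to per hectare: 0.119534 × 100 = 11.9534 lb.

11.95 lb K per hectare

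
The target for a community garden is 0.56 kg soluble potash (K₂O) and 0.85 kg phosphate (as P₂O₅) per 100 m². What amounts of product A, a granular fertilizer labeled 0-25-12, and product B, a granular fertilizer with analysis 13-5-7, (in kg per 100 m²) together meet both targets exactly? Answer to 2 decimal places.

2.74 kg product A, 3.30 kg product B

Per-100 m² balance (a = product A, b = product B):
K₂O: 0.12·a + 0.07·b = 0.56
P₂O₅: 0.25·a + 0.05·b = 0.85
Solving simultaneously: a = 2.73913, b = 3.30435.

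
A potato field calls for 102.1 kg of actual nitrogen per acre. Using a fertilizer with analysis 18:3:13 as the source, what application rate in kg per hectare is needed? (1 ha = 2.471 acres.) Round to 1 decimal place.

1401.6 kg of product per hectare

Product per acre = 102.1 / 18% = 567.222 kg.
Convert to per hectare: 567.222 × 2.471 = 1401.61 kg.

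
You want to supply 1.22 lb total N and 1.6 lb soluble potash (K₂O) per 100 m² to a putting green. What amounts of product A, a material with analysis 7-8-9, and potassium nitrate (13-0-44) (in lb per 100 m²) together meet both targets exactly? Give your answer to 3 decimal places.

17.215 lb product A, 0.115 lb potassium nitrate

With a, b = lb per 100 m² of product A and potassium nitrate:
N: 0.07·a + 0.13·b = 1.22
K₂O: 0.09·a + 0.44·b = 1.6
Solving simultaneously: a = 17.2147, b = 0.115183.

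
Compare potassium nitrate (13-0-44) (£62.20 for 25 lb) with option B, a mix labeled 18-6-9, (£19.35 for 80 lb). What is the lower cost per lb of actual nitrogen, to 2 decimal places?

potassium nitrate: N per bag = 25 × 13% = 3.25 lb; cost = 62.20 / 3.25 = £19.1385/lb N.
option B: N per bag = 80 × 18% = 14.4 lb; cost = 19.35 / 14.4 = £1.3438/lb N.
option B is cheaper.

£1.34 per lb N (option B)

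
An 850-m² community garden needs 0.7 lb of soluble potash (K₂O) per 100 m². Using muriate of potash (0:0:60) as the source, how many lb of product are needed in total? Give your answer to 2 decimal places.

9.92 lb

Product per 100 m² = 0.7 / 60% = 1.16667 lb.
Total product = 1.16667 × 850 / 100 = 9.91667 lb.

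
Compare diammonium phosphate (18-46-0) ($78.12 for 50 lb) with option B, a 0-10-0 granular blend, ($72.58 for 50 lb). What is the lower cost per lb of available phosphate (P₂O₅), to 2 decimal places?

diammonium phosphate: P₂O₅ per bag = 50 × 46% = 23 lb; cost = 78.12 / 23 = $3.3965/lb P₂O₅.
option B: P₂O₅ per bag = 50 × 10% = 5 lb; cost = 72.58 / 5 = $14.5160/lb P₂O₅.
diammonium phosphate is cheaper.

$3.40 per lb P₂O₅ (diammonium phosphate)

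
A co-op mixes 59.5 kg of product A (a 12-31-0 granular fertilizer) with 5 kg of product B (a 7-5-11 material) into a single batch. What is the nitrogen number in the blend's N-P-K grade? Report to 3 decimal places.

11.612% N

Total mass = 59.5 + 5 = 64.5 kg.
N mass = 12%×59.5 + 7%×5 = 7.49 kg.
% N = 7.49 / 64.5 = 11.6124%.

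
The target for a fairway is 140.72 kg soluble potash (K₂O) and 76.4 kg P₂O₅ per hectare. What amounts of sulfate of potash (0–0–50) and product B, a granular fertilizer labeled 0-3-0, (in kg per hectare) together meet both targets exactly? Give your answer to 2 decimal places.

281.44 kg sulfate of potash, 2546.67 kg product B

Per-hectare balance (a = sulfate of potash, b = product B):
K₂O: 0.5·a + 0·b = 140.72
P₂O₅: 0·a + 0.03·b = 76.4
Solving simultaneously: a = 281.44, b = 2546.667.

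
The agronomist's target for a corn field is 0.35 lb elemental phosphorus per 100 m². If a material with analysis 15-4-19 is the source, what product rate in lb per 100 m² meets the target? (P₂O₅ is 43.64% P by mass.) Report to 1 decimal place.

As P₂O₅: 0.35 / 0.4364 = 0.802016 lb per 100 m².
Product per 100 m² = 0.802016 / 4% = 20.0504 lb.

20.1 lb of product per hundred sq m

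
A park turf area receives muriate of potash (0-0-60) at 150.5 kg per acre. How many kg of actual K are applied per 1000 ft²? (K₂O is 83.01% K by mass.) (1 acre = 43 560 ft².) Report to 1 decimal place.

K₂O per acre = 150.5 × 60% = 90.3 kg.
Elemental K = 90.3 × 0.8301 = 74.958 kg per acre.
Convert to per 1000 ft²: 74.958 × 0.0229568 = 1.7208 kg.

1.7 kg K per thousand sq ft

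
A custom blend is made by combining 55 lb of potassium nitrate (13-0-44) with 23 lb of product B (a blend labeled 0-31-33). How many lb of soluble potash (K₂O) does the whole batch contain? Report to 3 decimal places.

K₂O mass = 44%×55 + 33%×23 = 31.79 lb.

31.790 lb K₂O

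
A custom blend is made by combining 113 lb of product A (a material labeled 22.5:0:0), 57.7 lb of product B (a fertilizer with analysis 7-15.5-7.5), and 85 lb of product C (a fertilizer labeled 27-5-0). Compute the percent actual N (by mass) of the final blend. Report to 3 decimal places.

Total mass = 113 + 57.7 + 85 = 255.7 lb.
N mass = 22.5%×113 + 7%×57.7 + 27%×85 = 52.414 lb.
% N = 52.414 / 255.7 = 20.4982%.

20.498% N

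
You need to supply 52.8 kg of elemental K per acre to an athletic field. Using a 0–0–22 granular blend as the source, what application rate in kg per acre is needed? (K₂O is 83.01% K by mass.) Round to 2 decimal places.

289.12 kg of product per acre

As K₂O: 52.8 / 0.8301 = 63.6068 kg per acre.
Product per acre = 63.6068 / 22% = 289.122 kg.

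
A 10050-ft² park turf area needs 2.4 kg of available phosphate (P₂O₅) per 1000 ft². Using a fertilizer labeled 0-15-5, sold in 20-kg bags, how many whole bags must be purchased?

Product per 1000 ft² = 2.4 / 15% = 16 kg.
Total product = 16 × 10050 / 1000 = 160.8 kg.
Bags = ⌈160.8 / 20⌉ = 9.

9 bags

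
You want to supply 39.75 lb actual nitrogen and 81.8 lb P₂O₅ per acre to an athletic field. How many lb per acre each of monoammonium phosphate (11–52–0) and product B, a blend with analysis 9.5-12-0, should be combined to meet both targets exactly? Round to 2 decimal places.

82.90 lb monoammonium phosphate, 322.43 lb product B

With a, b = lb per acre of monoammonium phosphate and product B:
N: 0.11·a + 0.095·b = 39.75
P₂O₅: 0.52·a + 0.12·b = 81.8
Eliminate a: (row1) − 0.11/0.52·(row2) → 0.0696154·b = 22.4462, so b = 322.431.
Back-substitute: a = (39.75 − 0.095·322.431) / 0.11 = 82.9006.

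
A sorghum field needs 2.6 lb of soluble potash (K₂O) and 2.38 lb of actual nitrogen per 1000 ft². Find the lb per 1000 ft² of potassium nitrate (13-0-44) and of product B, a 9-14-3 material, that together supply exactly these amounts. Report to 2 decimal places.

Let a = lb of potassium nitrate, b = lb of product B (per 1000 ft²).
K₂O: 0.44·a + 0.03·b = 2.6
N: 0.13·a + 0.09·b = 2.38
Solving simultaneously: a = 4.55462, b = 19.8655.

4.55 lb potassium nitrate, 19.87 lb product B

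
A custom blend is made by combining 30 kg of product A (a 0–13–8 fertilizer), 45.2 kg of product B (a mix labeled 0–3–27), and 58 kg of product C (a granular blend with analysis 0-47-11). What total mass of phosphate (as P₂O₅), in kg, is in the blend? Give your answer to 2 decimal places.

P₂O₅ mass = 13%×30 + 3%×45.2 + 47%×58 = 32.516 kg.

32.52 kg P₂O₅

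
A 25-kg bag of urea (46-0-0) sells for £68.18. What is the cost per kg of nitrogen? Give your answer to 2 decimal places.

N in bag = 25 × 46% = 11.5 kg.
Cost per kg N = £68.18 / 11.5 = £5.9287.

£5.93 per kg N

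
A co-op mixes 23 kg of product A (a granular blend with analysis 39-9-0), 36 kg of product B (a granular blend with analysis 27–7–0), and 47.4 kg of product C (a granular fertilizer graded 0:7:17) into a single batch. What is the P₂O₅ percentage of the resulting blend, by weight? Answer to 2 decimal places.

7.43% P₂O₅

Total mass = 23 + 36 + 47.4 = 106.4 kg.
P₂O₅ mass = 9%×23 + 7%×36 + 7%×47.4 = 7.908 kg.
% P₂O₅ = 7.908 / 106.4 = 7.43233%.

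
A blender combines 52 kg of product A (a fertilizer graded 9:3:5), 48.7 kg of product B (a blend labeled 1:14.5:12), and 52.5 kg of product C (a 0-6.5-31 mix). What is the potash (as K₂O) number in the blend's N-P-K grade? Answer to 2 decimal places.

16.14% K₂O

Total mass = 52 + 48.7 + 52.5 = 153.2 kg.
K₂O mass = 5%×52 + 12%×48.7 + 31%×52.5 = 24.719 kg.
% K₂O = 24.719 / 153.2 = 16.1351%.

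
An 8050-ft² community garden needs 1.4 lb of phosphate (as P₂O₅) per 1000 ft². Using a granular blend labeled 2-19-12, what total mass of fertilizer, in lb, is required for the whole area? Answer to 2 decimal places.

59.32 lb

Product per 1000 ft² = 1.4 / 19% = 7.36842 lb.
Total product = 7.36842 × 8050 / 1000 = 59.3158 lb.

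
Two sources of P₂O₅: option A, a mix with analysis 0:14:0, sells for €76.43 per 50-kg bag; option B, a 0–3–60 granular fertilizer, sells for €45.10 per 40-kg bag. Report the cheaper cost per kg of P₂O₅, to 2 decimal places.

€10.92 per kg P₂O₅ (option A)

option A: P₂O₅ per bag = 50 × 14% = 7 kg; cost = 76.43 / 7 = €10.9186/kg P₂O₅.
option B: P₂O₅ per bag = 40 × 3% = 1.2 kg; cost = 45.10 / 1.2 = €37.5833/kg P₂O₅.
option A is cheaper.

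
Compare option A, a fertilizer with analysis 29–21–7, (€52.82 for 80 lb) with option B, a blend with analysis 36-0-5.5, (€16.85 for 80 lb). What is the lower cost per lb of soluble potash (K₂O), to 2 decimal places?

€3.83 per lb K₂O (option B)

option A: K₂O per bag = 80 × 7% = 5.6 lb; cost = 52.82 / 5.6 = €9.4321/lb K₂O.
option B: K₂O per bag = 80 × 5.5% = 4.4 lb; cost = 16.85 / 4.4 = €3.8295/lb K₂O.
option B is cheaper.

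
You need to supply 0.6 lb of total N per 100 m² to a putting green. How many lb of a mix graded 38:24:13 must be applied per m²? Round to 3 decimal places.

Product per 100 m² = 0.6 / 38% = 1.57895 lb.
Convert to per m²: 1.57895 × 0.01 = 0.0157895 lb.

0.016 lb of product per sq m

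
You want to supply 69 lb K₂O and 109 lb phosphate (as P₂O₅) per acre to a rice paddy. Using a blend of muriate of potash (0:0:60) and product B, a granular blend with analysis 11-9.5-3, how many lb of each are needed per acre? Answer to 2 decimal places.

57.63 lb muriate of potash, 1147.37 lb product B

Per-acre balance (a = muriate of potash, b = product B):
K₂O: 0.6·a + 0.03·b = 69
P₂O₅: 0·a + 0.095·b = 109
Solving simultaneously: a = 57.6316, b = 1147.368.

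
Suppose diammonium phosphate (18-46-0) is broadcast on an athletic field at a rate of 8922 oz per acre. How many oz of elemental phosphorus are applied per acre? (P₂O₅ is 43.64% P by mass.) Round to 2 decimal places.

1791.04 oz P per acre

P₂O₅ per acre = 8922 × 46% = 4104.12 oz.
Elemental P = 4104.12 × 0.4364 = 1791.038 oz per acre.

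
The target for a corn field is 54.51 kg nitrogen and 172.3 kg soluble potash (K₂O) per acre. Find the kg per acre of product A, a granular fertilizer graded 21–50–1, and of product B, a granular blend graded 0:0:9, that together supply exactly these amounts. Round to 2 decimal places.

With a, b = kg per acre of product A and product B:
N: 0.21·a + 0·b = 54.51
K₂O: 0.01·a + 0.09·b = 172.3
From row1: a = (54.51 − 0·b) / 0.21.
Into row2: 0.01·(54.51 − 0·b)/0.21 + 0.09·b = 172.3 → b = 1885.603, a = 259.571.

259.57 kg product A, 1885.60 kg product B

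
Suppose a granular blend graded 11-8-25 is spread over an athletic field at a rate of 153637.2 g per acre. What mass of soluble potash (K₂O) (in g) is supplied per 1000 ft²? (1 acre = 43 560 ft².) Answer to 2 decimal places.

881.76 g K₂O per thousand sq ft

K₂O per acre = 153637.2 × 25% = 38409.3 g.
Convert to per 1000 ft²: 38409.3 × 0.0229568 = 881.756 g.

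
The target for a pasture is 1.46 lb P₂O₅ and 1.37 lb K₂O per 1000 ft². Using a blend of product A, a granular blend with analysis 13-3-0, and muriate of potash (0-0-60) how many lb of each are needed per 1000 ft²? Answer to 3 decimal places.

Let a = lb of product A, b = lb of muriate of potash (per 1000 ft²).
P₂O₅: 0.03·a + 0·b = 1.46
K₂O: 0·a + 0.6·b = 1.37
Solving simultaneously: a = 48.6667, b = 2.28333.

48.667 lb product A, 2.283 lb muriate of potash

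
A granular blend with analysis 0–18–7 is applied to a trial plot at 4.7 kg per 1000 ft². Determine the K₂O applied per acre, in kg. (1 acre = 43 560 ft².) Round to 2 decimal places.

14.33 kg K₂O per acre

K₂O per 1000 ft² = 4.7 × 7% = 0.329 kg.
Convert to per acre: 0.329 × 43.56 = 14.3312 kg.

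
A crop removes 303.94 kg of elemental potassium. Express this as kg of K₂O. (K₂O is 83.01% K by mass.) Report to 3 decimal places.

K₂O = 303.94 / 0.8301 = 366.1487 kg.

366.149 kg K₂O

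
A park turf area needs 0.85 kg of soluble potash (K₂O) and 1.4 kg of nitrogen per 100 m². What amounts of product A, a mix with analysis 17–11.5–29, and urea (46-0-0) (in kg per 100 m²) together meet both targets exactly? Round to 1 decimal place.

Let a = kg of product A, b = kg of urea (per 100 m²).
K₂O: 0.29·a + 0·b = 0.85
N: 0.17·a + 0.46·b = 1.4
Eliminate b: (row1) − 0/0.46·(row2) → 0.29·a = 0.85, so a = 2.93103.
Then b = (1.4 − 0.17·2.93103) / 0.46 = 1.96027.

2.9 kg product A, 2.0 kg urea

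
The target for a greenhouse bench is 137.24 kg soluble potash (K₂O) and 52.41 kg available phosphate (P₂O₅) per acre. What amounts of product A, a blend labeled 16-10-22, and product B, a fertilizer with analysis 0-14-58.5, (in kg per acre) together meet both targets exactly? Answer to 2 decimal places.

Per-acre balance (a = product A, b = product B):
K₂O: 0.22·a + 0.585·b = 137.24
P₂O₅: 0.1·a + 0.14·b = 52.41
Solving simultaneously: a = 413.222, b = 79.1986.

413.22 kg product A, 79.20 kg product B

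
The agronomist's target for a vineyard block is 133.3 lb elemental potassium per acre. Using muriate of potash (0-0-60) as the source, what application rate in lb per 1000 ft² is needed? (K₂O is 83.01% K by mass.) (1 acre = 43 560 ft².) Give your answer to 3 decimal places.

6.144 lb of product per thousand sq ft

As K₂O: 133.3 / 0.8301 = 160.583 lb per acre.
Product per acre = 160.583 / 60% = 267.638 lb.
Convert to per 1000 ft²: 267.638 × 0.0229568 = 6.14413 lb.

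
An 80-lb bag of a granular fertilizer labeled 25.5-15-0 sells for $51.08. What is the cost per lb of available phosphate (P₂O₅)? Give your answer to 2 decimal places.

P₂O₅ in bag = 80 × 15% = 12 lb.
Cost per lb P₂O₅ = $51.08 / 12 = $4.2567.

$4.26 per lb P₂O₅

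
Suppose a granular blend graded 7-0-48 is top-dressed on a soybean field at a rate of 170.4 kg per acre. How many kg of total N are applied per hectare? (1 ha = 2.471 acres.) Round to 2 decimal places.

nitrogen per acre = 170.4 × 7% = 11.928 kg.
Convert to per hectare: 11.928 × 2.471 = 29.4741 kg.

29.47 kg N per hectare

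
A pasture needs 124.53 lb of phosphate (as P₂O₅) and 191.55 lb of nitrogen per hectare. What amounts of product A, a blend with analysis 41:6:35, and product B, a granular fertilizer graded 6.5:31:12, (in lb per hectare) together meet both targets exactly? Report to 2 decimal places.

Let a = lb of product A, b = lb of product B (per hectare).
P₂O₅: 0.06·a + 0.31·b = 124.53
N: 0.41·a + 0.065·b = 191.55
Eliminate a: (row1) − 0.06/0.41·(row2) → 0.300488·b = 96.4983, so b = 321.139.
Back-substitute: a = (124.53 − 0.31·321.139) / 0.06 = 416.283.

416.28 lb product A, 321.14 lb product B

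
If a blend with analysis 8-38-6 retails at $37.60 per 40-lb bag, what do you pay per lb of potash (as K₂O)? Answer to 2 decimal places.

K₂O in bag = 40 × 6% = 2.4 lb.
Cost per lb K₂O = $37.60 / 2.4 = $15.6667.

$15.67 per lb K₂O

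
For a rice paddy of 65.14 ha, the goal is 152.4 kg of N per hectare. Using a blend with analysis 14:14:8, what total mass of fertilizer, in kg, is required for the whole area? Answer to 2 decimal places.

70909.54 kg

Product per hectare = 152.4 / 14% = 1088.57 kg.
Total product = 1088.57 × 65.14 = 70909.543 kg.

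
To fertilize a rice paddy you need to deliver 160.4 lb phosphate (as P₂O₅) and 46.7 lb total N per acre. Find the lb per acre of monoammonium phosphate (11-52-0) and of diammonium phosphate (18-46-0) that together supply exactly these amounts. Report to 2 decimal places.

With a, b = lb per acre of monoammonium phosphate and diammonium phosphate:
P₂O₅: 0.52·a + 0.46·b = 160.4
N: 0.11·a + 0.18·b = 46.7
Solving simultaneously: a = 171.8605, b = 154.419.

171.86 lb monoammonium phosphate, 154.42 lb diammonium phosphate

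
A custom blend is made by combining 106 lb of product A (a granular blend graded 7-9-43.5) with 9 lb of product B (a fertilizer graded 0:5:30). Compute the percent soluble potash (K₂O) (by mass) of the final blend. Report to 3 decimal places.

Total mass = 106 + 9 = 115 lb.
K₂O mass = 43.5%×106 + 30%×9 = 48.81 lb.
% K₂O = 48.81 / 115 = 42.44348%.

42.443% K₂O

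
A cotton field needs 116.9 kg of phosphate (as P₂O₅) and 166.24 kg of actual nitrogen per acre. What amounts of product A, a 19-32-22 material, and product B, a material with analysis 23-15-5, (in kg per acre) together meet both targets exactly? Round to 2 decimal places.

43.26 kg product A, 687.05 kg product B

With a, b = kg per acre of product A and product B:
P₂O₅: 0.32·a + 0.15·b = 116.9
N: 0.19·a + 0.23·b = 166.24
Solving simultaneously: a = 43.2594, b = 687.047.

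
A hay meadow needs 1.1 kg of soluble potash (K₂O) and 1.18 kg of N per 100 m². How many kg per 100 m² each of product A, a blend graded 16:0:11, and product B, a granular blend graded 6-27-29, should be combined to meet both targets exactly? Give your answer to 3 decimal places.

6.940 kg product A, 1.161 kg product B

Let a = kg of product A, b = kg of product B (per 100 m²).
K₂O: 0.11·a + 0.29·b = 1.1
N: 0.16·a + 0.06·b = 1.18
From row1: a = (1.1 − 0.29·b) / 0.11.
Into row2: 0.16·(1.1 − 0.29·b)/0.11 + 0.06·b = 1.18 → b = 1.1608, a = 6.9397.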